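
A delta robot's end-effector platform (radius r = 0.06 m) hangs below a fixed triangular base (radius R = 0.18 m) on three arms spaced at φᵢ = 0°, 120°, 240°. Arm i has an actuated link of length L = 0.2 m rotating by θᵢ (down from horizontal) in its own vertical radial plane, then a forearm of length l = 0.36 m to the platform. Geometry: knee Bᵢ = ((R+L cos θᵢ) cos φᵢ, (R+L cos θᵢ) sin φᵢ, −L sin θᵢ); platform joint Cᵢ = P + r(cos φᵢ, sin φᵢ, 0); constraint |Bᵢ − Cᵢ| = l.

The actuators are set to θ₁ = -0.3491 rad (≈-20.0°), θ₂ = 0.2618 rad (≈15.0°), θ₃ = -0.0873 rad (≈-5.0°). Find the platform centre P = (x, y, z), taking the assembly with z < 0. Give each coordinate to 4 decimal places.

(0.0265, -0.0211, -0.1550)

arm 1 at φ=0.0°: e+L cos θ1 = 0.3079;  O1 = (0.3079, 0.0000, 0.0684)
arm 2 at φ=120.0°: e+L cos θ2 = 0.3132;  O2 = (-0.1566, 0.2712, -0.0518)
φ3=240.0°: virtual centre (-0.1596, -0.2765, 0.0174), radius l
subtract pairs → two planes through P
[-0.9291 0.5425 -0.2403]·P = 0.0013;  [-0.9351 -0.5529 -0.1019]·P = 0.0027
Cramer: x(z) = -0.0021-0.1843z;  y(z) = -0.0013+0.1274z
into |P−O₁|² = l²: 1.0502z² + -0.0228z + -0.0288 = 0;  Δ = 0.1214;  z = -0.1550 or 0.1768 → z<0 root = -0.1550
x = 0.0265, y = -0.0211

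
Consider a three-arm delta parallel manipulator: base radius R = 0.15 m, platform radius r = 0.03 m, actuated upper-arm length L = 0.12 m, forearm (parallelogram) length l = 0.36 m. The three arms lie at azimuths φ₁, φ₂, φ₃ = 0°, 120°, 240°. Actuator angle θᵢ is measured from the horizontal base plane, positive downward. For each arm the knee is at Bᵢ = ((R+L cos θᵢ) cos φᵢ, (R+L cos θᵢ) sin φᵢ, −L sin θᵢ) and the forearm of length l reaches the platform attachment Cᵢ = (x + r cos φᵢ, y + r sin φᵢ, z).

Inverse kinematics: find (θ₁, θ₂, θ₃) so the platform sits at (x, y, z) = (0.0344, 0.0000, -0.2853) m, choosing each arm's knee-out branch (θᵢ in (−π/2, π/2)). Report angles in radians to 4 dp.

θ₁ = -0.0879, θ₂ = 0.2617, θ₃ = 0.2617

rotate P by −φ1: (0.0344, 0.0000, -0.2853)
  A cos θ + B sin θ = C:  0.0856·cos θ + -0.2853·sin θ = 0.1103
  θ1 = atan2(B,A) + arccos(C/0.2979) = -0.0879
φ2=120.0° → target in arm frame (-0.0172, -0.0298)
  e−x'=0.1372;  (l²−L²−(e−x')²−y'²−z²)/2L = 0.0587
  γ=atan2(-0.2853,0.1372)=-1.1225;  ψ=arccos(0.1855)=1.3842;  θ2=γ+ψ≈0.2617
rotate P by −φ3: (-0.0172, 0.0298, -0.2853)
  A=0.1372, B=-0.2853, C=(l²−L²−A²−y'²−z²)/(2L)=0.0587
  √(A²+B²)=0.3166;  θ3 = -1.1225+1.3842 ≈ 0.2617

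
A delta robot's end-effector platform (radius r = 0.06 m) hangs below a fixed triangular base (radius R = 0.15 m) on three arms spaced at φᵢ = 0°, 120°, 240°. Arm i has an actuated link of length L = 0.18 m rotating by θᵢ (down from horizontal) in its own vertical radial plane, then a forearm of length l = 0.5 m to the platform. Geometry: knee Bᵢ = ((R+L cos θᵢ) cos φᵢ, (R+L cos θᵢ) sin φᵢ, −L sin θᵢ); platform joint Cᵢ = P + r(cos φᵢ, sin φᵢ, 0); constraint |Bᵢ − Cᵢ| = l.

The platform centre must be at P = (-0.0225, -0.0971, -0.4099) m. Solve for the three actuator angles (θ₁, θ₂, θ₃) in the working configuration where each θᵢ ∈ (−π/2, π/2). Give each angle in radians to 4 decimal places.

rotate P by −φ1: (-0.0225, -0.0971, -0.4099)
  e−x'=0.1125;  (l²−L²−(e−x')²−y'²−z²)/2L = 0.0764
  γ=atan2(-0.4099,0.1125)=-1.3029;  ψ=arccos(0.1797)=1.3901;  θ1=γ+ψ≈0.0872
arm 2 (φ=120.0°): x'=-0.0728, y'=0.0680
  A cos θ + B sin θ = C:  0.1628·cos θ + -0.4099·sin θ = 0.0512
  γ=atan2(-0.4099,0.1628)=-1.1926;  ψ=arccos(0.1161)=1.4544;  θ2=γ+ψ≈0.2618
arm 3 (φ=240.0°): x'=0.0953, y'=0.0291
  A cos θ + B sin θ = C:  -0.0053·cos θ + -0.4099·sin θ = 0.1353
  √(A²+B²)=0.4099;  θ3 = -1.5838+1.2344 ≈ -0.3494

θ₁ = 0.0872, θ₂ = 0.2618, θ₃ = -0.3494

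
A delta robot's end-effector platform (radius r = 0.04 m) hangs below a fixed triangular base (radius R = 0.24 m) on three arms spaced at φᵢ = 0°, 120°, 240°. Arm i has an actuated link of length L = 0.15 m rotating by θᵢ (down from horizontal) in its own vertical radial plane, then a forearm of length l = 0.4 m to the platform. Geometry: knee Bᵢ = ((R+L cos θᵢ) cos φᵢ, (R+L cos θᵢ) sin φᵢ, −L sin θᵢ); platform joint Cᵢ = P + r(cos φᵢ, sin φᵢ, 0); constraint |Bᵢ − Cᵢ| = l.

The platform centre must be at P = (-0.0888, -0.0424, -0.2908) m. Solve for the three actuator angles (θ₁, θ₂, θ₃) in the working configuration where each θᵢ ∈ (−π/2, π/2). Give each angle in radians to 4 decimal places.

θ₁ = 1.0475, θ₂ = 0.5238, θ₃ = -0.0004

rotate P by −φ1: (-0.0888, -0.0424, -0.2908)
  A cos θ + B sin θ = C:  0.2888·cos θ + -0.2908·sin θ = -0.1076
  γ=atan2(-0.2908,0.2888)=-0.7888;  ψ=arccos(-0.2624)=1.8363;  θ1=γ+ψ≈1.0475
rotate P by −φ2: (0.0077, 0.0981, -0.2908)
  A=0.1923, B=-0.2908, C=(l²−L²−A²−y'²−z²)/(2L)=0.0211
  √(A²+B²)=0.3486;  θ2 = -0.9865+1.5103 ≈ 0.5238
arm 3 (φ=240.0°): x'=0.0811, y'=-0.0557
  A cos θ + B sin θ = C:  0.1189·cos θ + -0.2908·sin θ = 0.1190
  √(A²+B²)=0.3142;  θ3 = -1.1827+1.1823 ≈ -0.0004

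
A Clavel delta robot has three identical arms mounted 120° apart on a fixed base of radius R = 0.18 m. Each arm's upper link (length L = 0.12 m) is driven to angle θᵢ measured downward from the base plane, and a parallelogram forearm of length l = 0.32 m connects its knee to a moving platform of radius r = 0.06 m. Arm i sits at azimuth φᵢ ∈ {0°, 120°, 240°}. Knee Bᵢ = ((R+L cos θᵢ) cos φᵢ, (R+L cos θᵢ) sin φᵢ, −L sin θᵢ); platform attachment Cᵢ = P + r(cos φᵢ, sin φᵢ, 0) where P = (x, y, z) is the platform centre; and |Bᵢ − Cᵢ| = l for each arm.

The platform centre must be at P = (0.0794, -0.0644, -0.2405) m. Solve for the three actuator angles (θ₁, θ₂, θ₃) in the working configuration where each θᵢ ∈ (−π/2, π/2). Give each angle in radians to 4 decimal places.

arm 1 (φ=0.0°): x'=0.0794, y'=-0.0644
  A=0.0406, B=-0.2405, C=(l²−L²−A²−y'²−z²)/(2L)=0.1015
  θ1 = atan2(B,A) + arccos(C/0.2439) = -0.2620
arm 2 (φ=120.0°): x'=-0.0955, y'=-0.0366
  A=0.2155, B=-0.2405, C=(l²−L²−A²−y'²−z²)/(2L)=-0.0734
  γ=atan2(-0.2405,0.2155)=-0.8402;  ψ=arccos(-0.2272)=1.8000;  θ2=γ+ψ≈0.9597
rotate P by −φ3: (0.0161, 0.1010, -0.2405)
  A cos θ + B sin θ = C:  0.1039·cos θ + -0.2405·sin θ = 0.0382
  √(A²+B²)=0.2620;  θ3 = -1.1629+1.4245 ≈ 0.2616

θ₁ = -0.2620, θ₂ = 0.9597, θ₃ = 0.2616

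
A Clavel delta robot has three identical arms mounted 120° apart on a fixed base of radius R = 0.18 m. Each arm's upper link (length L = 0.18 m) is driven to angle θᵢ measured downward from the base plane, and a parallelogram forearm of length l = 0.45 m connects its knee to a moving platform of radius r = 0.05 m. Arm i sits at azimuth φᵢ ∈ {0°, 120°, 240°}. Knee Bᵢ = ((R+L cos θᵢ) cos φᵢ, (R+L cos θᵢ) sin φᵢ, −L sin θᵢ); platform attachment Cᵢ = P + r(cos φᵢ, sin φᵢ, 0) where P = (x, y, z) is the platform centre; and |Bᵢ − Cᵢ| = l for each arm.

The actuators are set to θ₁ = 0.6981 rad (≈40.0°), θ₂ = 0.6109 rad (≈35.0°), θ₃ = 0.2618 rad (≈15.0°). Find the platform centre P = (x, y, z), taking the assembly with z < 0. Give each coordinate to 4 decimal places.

φ1=0.0°: virtual centre (0.2679, 0.0000, -0.1157), radius l
centre 2 = (0.2774·cos120.0°, 0.2774·sin120.0°, -0.1032) = (-0.1387, 0.2403, -0.1032)
centre 3 = (0.3039·cos240.0°, 0.3039·sin240.0°, -0.0466) = (-0.1519, -0.2632, -0.0466)
subtract pairs → two planes through P
linear system: -0.8132x+0.4805y = 0.0025−0.0249z; -0.8396x+-0.5263y = 0.0094−0.1382z
Cramer: x(z) = -0.0070+0.0956z;  y(z) = -0.0066+0.1100z
quadratic in z: (1.0213)z²+(0.1774)z+(-0.1135)=0, √Δ=0.7037 → z ∈ {-0.4314, 0.2577}; z = -0.4314 (taking z<0)
x = -0.0482, y = -0.0541

(-0.0482, -0.0541, -0.4314)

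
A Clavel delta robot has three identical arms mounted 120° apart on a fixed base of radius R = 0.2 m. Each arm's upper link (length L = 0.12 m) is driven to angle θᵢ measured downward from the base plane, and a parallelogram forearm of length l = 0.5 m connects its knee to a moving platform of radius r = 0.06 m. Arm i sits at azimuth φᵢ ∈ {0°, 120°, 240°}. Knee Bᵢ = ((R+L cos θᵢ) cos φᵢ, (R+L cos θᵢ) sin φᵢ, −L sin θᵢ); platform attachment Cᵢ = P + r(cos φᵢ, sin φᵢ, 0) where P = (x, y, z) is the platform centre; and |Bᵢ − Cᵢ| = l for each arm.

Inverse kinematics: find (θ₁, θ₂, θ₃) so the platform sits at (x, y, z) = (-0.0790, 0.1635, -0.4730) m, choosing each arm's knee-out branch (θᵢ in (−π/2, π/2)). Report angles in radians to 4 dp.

rotate P by −φ1: (-0.0790, 0.1635, -0.4730)
  e−x'=0.2190;  (l²−L²−(e−x')²−y'²−z²)/2L = -0.2618
  θ1 = atan2(B,A) + arccos(C/0.5212) = 0.9597
φ2=120.0° → target in arm frame (0.1811, -0.0133)
  A cos θ + B sin θ = C:  -0.0411·cos θ + -0.4730·sin θ = 0.0417
  θ2 = atan2(B,A) + arccos(C/0.4748) = -0.1746
φ3=240.0° → target in arm frame (-0.1021, -0.1502)
  A cos θ + B sin θ = C:  0.2421·cos θ + -0.4730·sin θ = -0.2887
  √(A²+B²)=0.5314;  θ3 = -1.0977+2.1452 ≈ 1.0475

θ₁ = 0.9597, θ₂ = -0.1746, θ₃ = 1.0475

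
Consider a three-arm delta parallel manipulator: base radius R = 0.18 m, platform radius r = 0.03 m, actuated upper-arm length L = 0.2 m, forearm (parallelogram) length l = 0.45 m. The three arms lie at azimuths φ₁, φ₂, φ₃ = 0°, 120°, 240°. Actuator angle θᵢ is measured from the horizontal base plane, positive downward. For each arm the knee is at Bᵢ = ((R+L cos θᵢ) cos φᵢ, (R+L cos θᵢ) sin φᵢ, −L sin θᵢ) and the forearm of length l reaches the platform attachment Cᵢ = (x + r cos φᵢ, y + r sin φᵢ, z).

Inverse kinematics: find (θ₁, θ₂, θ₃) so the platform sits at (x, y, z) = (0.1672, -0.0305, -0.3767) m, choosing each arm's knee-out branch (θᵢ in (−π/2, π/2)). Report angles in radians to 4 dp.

rotate P by −φ1: (0.1672, -0.0305, -0.3767)
  A=-0.0172, B=-0.3767, C=(l²−L²−A²−y'²−z²)/(2L)=0.0484
  γ=atan2(-0.3767,-0.0172)=-1.6164;  ψ=arccos(0.1284)=1.4420;  θ1=γ+ψ≈-0.1744
φ2=120.0° → target in arm frame (-0.1100, -0.1295)
  A=0.2600, B=-0.3767, C=(l²−L²−A²−y'²−z²)/(2L)=-0.1595
  θ2 = atan2(B,A) + arccos(C/0.4577) = 0.9600
φ3=240.0° → target in arm frame (-0.0572, 0.1600)
  e−x'=0.2072;  (l²−L²−(e−x')²−y'²−z²)/2L = -0.1199
  θ3 = atan2(B,A) + arccos(C/0.4299) = 0.7854

θ₁ = -0.1744, θ₂ = 0.9600, θ₃ = 0.7854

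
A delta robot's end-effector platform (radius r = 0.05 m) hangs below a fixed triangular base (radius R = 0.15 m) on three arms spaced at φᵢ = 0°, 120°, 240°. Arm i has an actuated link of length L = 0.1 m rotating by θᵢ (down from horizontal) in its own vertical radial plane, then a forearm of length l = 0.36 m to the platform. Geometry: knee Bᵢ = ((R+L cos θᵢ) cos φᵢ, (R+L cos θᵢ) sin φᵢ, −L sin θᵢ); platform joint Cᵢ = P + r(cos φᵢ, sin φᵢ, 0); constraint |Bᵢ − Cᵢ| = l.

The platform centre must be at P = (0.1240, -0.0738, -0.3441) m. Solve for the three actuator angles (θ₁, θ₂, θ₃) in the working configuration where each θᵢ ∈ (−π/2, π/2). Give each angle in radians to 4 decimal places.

θ₁ = 0.0004, θ₂ = 1.3095, θ₃ = 0.6987

φ1=0.0° → target in arm frame (0.1240, -0.0738)
  e−x'=-0.0240;  (l²−L²−(e−x')²−y'²−z²)/2L = -0.0241
  γ=atan2(-0.3441,-0.0240)=-1.6404;  ψ=arccos(-0.0700)=1.6408;  θ1=γ+ψ≈0.0004
arm 2 (φ=120.0°): x'=-0.1259, y'=-0.0705
  A=0.2259, B=-0.3441, C=(l²−L²−A²−y'²−z²)/(2L)=-0.2740
  γ=atan2(-0.3441,0.2259)=-0.9898;  ψ=arccos(-0.6658)=2.2993;  θ2=γ+ψ≈1.3095
rotate P by −φ3: (0.0019, 0.1443, -0.3441)
  e−x'=0.0981;  (l²−L²−(e−x')²−y'²−z²)/2L = -0.1462
  θ3 = atan2(B,A) + arccos(C/0.3578) = 0.6987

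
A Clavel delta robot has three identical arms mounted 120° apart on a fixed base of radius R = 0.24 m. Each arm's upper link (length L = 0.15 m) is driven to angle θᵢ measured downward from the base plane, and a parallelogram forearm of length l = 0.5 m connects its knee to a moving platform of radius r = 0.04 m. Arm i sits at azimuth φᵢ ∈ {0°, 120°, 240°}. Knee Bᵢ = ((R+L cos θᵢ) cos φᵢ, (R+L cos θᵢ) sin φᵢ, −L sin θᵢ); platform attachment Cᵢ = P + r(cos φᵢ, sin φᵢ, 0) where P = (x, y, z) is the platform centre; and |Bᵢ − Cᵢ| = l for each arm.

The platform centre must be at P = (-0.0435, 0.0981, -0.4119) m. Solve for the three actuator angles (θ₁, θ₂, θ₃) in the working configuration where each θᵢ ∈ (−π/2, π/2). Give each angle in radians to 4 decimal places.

arm 1 (φ=0.0°): x'=-0.0435, y'=0.0981
  A cos θ + B sin θ = C:  0.2435·cos θ + -0.4119·sin θ = -0.0369
  γ=atan2(-0.4119,0.2435)=-1.0369;  ψ=arccos(-0.0772)=1.6480;  θ1=γ+ψ≈0.6111
φ2=120.0° → target in arm frame (0.1067, -0.0114)
  e−x'=0.0933;  (l²−L²−(e−x')²−y'²−z²)/2L = 0.1634
  √(A²+B²)=0.4223;  θ2 = -1.3481+1.1737 ≈ -0.1744
arm 3 (φ=240.0°): x'=-0.0632, y'=-0.0867
  A cos θ + B sin θ = C:  0.2632·cos θ + -0.4119·sin θ = -0.0632
  √(A²+B²)=0.4888;  θ3 = -1.0022+1.7005 ≈ 0.6983

θ₁ = 0.6111, θ₂ = -0.1744, θ₃ = 0.6983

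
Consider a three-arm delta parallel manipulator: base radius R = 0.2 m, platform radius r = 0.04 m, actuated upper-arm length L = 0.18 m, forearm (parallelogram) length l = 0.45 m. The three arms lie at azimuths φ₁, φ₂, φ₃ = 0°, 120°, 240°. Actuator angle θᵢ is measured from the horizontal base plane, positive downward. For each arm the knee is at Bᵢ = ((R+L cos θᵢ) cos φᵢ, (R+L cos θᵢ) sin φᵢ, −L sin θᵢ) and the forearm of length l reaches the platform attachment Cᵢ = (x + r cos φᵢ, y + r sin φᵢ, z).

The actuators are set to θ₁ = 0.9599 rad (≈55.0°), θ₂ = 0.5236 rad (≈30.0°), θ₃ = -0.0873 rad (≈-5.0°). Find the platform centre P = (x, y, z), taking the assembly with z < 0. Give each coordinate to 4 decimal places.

arm 1 at φ=0.0°: e+L cos θ1 = 0.2632;  centre 1 = (0.2632, 0.0000, -0.1474)
φ2=120.0°: virtual centre (-0.1579, 0.2736, -0.0900), radius l
centre 3 = (0.3393·cos240.0°, 0.3393·sin240.0°, 0.0157) = (-0.1697, -0.2939, 0.0157)
eliminate P² terms by subtracting sphere 1 from 2 and 3
plane₁₂: -0.8424x+0.5471y+0.1149z = 0.0168
Cramer: x(z) = -0.0240+0.2540z;  y(z) = -0.0061+0.1810z
sphere 1 gives Az²+Bz+C=0 with A=1.0973, B=0.1468, C=-0.0982;  B²−4AC=0.4527;  roots -0.3735, 0.2397;  negative root z = -0.3735
x = -0.1188, y = -0.0737

(-0.1188, -0.0737, -0.3735)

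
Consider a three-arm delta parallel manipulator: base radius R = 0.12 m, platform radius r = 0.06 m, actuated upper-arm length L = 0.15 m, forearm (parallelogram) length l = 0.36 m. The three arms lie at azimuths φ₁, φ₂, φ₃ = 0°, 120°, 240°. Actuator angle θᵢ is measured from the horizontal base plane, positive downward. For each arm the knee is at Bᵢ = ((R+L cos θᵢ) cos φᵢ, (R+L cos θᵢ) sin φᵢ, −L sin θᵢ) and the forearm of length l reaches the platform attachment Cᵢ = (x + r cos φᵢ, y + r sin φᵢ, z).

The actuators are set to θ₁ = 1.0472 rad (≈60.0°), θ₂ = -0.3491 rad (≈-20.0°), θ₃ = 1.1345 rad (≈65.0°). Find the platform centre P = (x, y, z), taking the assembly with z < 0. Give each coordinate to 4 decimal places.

O1 = (0.1350·cos0.0°, 0.1350·sin0.0°, -0.1299) = (0.1350, 0.0000, -0.1299)
O2 = (0.2010·cos120.0°, 0.2010·sin120.0°, 0.0513) = (-0.1005, 0.1740, 0.0513)
φ3=240.0°: virtual centre (-0.0617, -0.1069, -0.1359), radius l
eliminate P² terms by subtracting sphere 1 from 2 and 3
plane₁₂: -0.4710x+0.3481y+0.3624z = 0.0079
Cramer: x(z) = -0.0051+0.3083z;  y(z) = 0.0159-0.6241z
into |P−O₁|² = l²: 1.4846z² + 0.1536z + -0.0929 = 0;  Δ = 0.5750;  z = -0.3071 or 0.2036 → z<0 root = -0.3071
x = -0.0998, y = 0.2075

(-0.0998, 0.2075, -0.3071)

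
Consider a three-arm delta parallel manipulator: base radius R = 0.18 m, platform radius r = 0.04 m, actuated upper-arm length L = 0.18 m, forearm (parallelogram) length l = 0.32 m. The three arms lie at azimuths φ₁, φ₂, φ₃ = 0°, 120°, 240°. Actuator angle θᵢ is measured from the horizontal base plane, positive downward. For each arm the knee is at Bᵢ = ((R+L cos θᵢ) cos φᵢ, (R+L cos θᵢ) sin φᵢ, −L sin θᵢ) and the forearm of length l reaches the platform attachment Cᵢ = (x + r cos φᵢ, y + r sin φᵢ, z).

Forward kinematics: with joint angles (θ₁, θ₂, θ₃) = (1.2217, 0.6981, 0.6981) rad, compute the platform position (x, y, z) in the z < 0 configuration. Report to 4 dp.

(-0.0814, 0.0000, -0.3186)

arm 1 at φ=0.0°: e+L cos θ1 = 0.2016;  O1 = (0.2016, 0.0000, -0.1691)
arm 2 at φ=120.0°: e+L cos θ2 = 0.2779;  O2 = (-0.1389, 0.2407, -0.1157)
φ3=240.0°: virtual centre (-0.1389, -0.2407, -0.1157), radius l
|O₂|²−|O₁|² = 0.0214;  |O₃|²−|O₁|² = 0.0214
linear system: -0.6810x+0.4813y = 0.0214−0.1069z; -0.6810x+-0.4813y = 0.0214−0.1069z
Cramer: x(z) = -0.0314+0.1570z;  y(z) = 0.0000-0.0000z
quadratic in z: (1.0246)z²+(0.2652)z+(-0.0195)=0, √Δ=0.3877 → z ∈ {-0.3186, 0.0598}; z = -0.3186 (taking z<0)
x = -0.0814, y = 0.0000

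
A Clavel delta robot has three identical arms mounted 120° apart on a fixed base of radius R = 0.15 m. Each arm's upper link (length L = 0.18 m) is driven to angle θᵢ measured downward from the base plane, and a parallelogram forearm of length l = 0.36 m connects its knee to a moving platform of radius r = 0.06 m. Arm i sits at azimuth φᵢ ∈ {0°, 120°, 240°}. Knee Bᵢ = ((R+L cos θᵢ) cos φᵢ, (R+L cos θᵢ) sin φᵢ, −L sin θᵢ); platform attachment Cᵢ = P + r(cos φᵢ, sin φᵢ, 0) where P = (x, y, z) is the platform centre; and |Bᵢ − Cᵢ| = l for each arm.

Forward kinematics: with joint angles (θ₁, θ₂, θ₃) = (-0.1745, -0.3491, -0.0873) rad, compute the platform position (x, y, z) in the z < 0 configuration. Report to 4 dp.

centre 1 = (0.2673·cos0.0°, 0.2673·sin0.0°, 0.0313) = (0.2673, 0.0000, 0.0313)
centre 2 = (0.2591·cos120.0°, 0.2591·sin120.0°, 0.0616) = (-0.1296, 0.2244, 0.0616)
arm 3 at φ=240.0°: (R−r)+L cos θ3 = 0.2693;  centre 3 = (-0.1347, -0.2332, 0.0157)
|centre ₂|²−|centre ₁|² = -0.0015;  |centre ₃|²−|centre ₁|² = 0.0004
plane₁₂: -0.7937x+0.4488y+0.0606z = -0.0015
det = 0.7310;  x = 0.0007+0.0196z,  y = -0.0020+-0.1005z
into |P−centre ₁|² = l²: 1.0105z² + -0.0725z + -0.0576 = 0;  Δ = 0.2379;  z = -0.2055 or 0.2773 → z<0 root = -0.2055
x = -0.0033, y = 0.0186

(-0.0033, 0.0186, -0.2055)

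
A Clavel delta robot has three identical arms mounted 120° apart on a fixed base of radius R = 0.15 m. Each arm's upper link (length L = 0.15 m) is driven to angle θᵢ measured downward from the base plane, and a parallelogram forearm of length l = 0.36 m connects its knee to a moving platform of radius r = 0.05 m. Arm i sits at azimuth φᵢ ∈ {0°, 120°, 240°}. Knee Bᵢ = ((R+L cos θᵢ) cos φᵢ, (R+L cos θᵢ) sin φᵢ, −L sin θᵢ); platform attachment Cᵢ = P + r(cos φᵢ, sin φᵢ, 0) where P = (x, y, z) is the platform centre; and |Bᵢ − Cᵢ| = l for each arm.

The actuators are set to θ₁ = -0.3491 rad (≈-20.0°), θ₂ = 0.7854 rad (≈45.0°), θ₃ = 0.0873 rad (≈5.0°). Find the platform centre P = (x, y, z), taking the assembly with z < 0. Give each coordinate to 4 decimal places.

arm 1 at φ=0.0°: ρ1 = 0.2410;  S1 = (0.2410, 0.0000, 0.0513)
S2 = (0.2061·cos120.0°, 0.2061·sin120.0°, -0.1061) = (-0.1030, 0.1785, -0.1061)
arm 3 at φ=240.0°: ρ3 = 0.2494;  S3 = (-0.1247, -0.2160, -0.0131)
subtract pairs → two planes through P
[-0.6880 0.3569 -0.3147]·P = -0.0070;  [-0.7313 -0.4320 -0.1288]·P = 0.0017
det = 0.5582;  x = 0.0043+-0.3259z,  y = -0.0112+0.2536z
into |P−S₁|² = l²: 1.1706z² + 0.0459z + -0.0708 = 0;  Δ = 0.3338;  z = -0.2664 or 0.2272 → z<0 root = -0.2664
x = 0.0911, y = -0.0788

(0.0911, -0.0788, -0.2664)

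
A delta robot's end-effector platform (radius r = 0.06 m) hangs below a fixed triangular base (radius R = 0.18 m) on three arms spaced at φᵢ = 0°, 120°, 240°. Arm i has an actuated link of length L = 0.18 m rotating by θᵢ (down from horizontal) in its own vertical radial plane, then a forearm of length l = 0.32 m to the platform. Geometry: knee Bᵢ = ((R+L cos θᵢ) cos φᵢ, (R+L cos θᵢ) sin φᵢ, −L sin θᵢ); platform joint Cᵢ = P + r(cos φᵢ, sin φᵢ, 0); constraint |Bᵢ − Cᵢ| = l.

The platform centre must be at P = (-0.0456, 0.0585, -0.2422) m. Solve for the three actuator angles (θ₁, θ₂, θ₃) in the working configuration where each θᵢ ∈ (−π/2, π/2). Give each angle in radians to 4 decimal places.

θ₁ = 0.7855, θ₂ = 0.0875, θ₃ = 0.6979

φ1=0.0° → target in arm frame (-0.0456, 0.0585)
  A cos θ + B sin θ = C:  0.1656·cos θ + -0.2422·sin θ = -0.0542
  √(A²+B²)=0.2934;  θ1 = -0.9711+1.7565 ≈ 0.7855
rotate P by −φ2: (0.0735, 0.0102, -0.2422)
  A cos θ + B sin θ = C:  0.0465·cos θ + -0.2422·sin θ = 0.0252
  γ=atan2(-0.2422,0.0465)=-1.3810;  ψ=arccos(0.1021)=1.4685;  θ2=γ+ψ≈0.0875
rotate P by −φ3: (-0.0279, -0.0687, -0.2422)
  A cos θ + B sin θ = C:  0.1479·cos θ + -0.2422·sin θ = -0.0424
  √(A²+B²)=0.2838;  θ3 = -1.0227+1.7206 ≈ 0.6979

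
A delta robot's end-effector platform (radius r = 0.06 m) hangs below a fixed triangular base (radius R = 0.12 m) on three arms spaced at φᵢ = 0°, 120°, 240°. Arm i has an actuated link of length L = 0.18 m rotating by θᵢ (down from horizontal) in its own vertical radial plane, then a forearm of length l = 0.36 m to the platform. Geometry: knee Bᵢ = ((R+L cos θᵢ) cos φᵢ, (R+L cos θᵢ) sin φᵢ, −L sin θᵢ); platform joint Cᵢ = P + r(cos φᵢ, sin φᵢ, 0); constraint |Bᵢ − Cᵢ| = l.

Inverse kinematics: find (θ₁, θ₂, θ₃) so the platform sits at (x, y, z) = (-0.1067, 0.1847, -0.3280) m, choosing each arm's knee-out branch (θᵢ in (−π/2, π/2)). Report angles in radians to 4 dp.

θ₁ = 1.0475, θ₂ = -0.1742, θ₃ = 1.0472

arm 1 (φ=0.0°): x'=-0.1067, y'=0.1847
  e−x'=0.1667;  (l²−L²−(e−x')²−y'²−z²)/2L = -0.2008
  √(A²+B²)=0.3679;  θ1 = -1.1006+2.1481 ≈ 1.0475
arm 2 (φ=120.0°): x'=0.2133, y'=0.0001
  A=-0.1533, B=-0.3280, C=(l²−L²−A²−y'²−z²)/(2L)=-0.0941
  γ=atan2(-0.3280,-0.1533)=-2.0080;  ψ=arccos(-0.2600)=1.8338;  θ2=γ+ψ≈-0.1742
φ3=240.0° → target in arm frame (-0.1066, -0.1848)
  e−x'=0.1666;  (l²−L²−(e−x')²−y'²−z²)/2L = -0.2008
  γ=atan2(-0.3280,0.1666)=-1.1008;  ψ=arccos(-0.5457)=2.1481;  θ3=γ+ψ≈1.0472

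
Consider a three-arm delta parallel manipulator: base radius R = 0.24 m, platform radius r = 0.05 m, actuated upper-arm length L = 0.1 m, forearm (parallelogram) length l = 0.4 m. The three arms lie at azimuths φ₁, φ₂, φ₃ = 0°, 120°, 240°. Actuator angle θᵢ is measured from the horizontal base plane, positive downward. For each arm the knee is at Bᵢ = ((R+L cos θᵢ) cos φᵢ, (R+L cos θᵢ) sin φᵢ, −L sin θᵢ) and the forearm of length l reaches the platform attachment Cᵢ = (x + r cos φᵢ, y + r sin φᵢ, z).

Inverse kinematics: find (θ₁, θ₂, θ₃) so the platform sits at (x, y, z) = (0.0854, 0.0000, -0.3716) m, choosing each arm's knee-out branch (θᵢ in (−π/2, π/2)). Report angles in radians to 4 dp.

θ₁ = 0.2618, θ₂ = 1.1347, θ₃ = 1.1347

φ1=0.0° → target in arm frame (0.0854, 0.0000)
  e−x'=0.1046;  (l²−L²−(e−x')²−y'²−z²)/2L = 0.0049
  θ1 = atan2(B,A) + arccos(C/0.3860) = 0.2618
arm 2 (φ=120.0°): x'=-0.0427, y'=-0.0740
  e−x'=0.2327;  (l²−L²−(e−x')²−y'²−z²)/2L = -0.2385
  γ=atan2(-0.3716,0.2327)=-1.0113;  ψ=arccos(-0.5440)=2.1460;  θ2=γ+ψ≈1.1347
φ3=240.0° → target in arm frame (-0.0427, 0.0740)
  A cos θ + B sin θ = C:  0.2327·cos θ + -0.3716·sin θ = -0.2385
  √(A²+B²)=0.4384;  θ3 = -1.0113+2.1460 ≈ 1.1347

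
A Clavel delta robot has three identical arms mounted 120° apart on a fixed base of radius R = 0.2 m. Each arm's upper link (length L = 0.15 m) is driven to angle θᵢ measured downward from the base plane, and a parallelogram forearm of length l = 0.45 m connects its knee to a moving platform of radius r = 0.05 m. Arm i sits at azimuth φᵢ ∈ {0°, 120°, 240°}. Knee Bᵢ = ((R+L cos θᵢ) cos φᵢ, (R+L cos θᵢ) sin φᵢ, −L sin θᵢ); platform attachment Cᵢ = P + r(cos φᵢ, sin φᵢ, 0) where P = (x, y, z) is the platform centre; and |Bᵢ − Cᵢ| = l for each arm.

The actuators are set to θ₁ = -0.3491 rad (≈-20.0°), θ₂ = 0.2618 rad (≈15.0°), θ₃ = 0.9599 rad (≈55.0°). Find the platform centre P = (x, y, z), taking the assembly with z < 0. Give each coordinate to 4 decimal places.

φ1=0.0°: virtual centre (0.2910, 0.0000, 0.0513), radius l
φ2=120.0°: virtual centre (-0.1474, 0.2554, -0.0388), radius l
S3 = (0.2360·cos240.0°, 0.2360·sin240.0°, -0.1229) = (-0.1180, -0.2044, -0.1229)
eliminate P² terms by subtracting sphere 1 from 2 and 3
linear system: -0.8768x+0.5108y = 0.0012−-0.1803z; -0.8179x+-0.4088y = -0.0165−-0.3484z
Cramer: x(z) = 0.0102-0.3242z;  y(z) = 0.0199-0.2035z
quadratic in z: (1.1465)z²+(0.0713)z+(-0.1207)=0, √Δ=0.7473 → z ∈ {-0.3570, 0.2948}; z = -0.3570 (taking z<0)
x = 0.1259, y = 0.0925

(0.1259, 0.0925, -0.3570)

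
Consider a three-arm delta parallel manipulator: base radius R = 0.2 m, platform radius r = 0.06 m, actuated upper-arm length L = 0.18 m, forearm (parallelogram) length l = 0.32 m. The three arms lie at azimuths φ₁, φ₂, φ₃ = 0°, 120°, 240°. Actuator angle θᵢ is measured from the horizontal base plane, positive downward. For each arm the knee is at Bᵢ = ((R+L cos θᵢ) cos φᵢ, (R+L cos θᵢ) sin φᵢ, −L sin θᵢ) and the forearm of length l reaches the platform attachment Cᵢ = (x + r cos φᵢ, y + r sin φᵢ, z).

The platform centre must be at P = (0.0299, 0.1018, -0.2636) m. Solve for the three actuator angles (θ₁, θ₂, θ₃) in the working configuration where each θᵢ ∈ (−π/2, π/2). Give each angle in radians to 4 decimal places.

θ₁ = 0.6109, θ₂ = 0.3489, θ₃ = 1.2215

rotate P by −φ1: (0.0299, 0.1018, -0.2636)
  e−x'=0.1101;  (l²−L²−(e−x')²−y'²−z²)/2L = -0.0610
  γ=atan2(-0.2636,0.1101)=-1.1751;  ψ=arccos(-0.2136)=1.7861;  θ1=γ+ψ≈0.6109
φ2=120.0° → target in arm frame (0.0732, -0.0768)
  e−x'=0.0668;  (l²−L²−(e−x')²−y'²−z²)/2L = -0.0273
  θ2 = atan2(B,A) + arccos(C/0.2719) = 0.3489
φ3=240.0° → target in arm frame (-0.1031, -0.0250)
  e−x'=0.2431;  (l²−L²−(e−x')²−y'²−z²)/2L = -0.1645
  γ=atan2(-0.2636,0.2431)=-0.8258;  ψ=arccos(-0.4587)=2.0473;  θ3=γ+ψ≈1.2215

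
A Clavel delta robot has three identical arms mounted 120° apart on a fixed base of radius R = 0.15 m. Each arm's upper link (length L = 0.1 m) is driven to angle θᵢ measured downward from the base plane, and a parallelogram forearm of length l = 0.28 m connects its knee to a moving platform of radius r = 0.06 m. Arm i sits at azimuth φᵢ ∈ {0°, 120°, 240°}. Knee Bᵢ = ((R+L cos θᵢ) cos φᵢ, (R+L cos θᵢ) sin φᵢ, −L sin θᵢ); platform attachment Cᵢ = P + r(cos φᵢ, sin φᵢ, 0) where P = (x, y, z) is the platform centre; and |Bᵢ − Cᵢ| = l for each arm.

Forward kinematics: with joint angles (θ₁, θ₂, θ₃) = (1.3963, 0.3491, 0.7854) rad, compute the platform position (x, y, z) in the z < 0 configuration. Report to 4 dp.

(-0.0964, 0.0383, -0.2867)

O1 = (0.1074·cos0.0°, 0.1074·sin0.0°, -0.0985) = (0.1074, 0.0000, -0.0985)
O2 = (0.1840·cos120.0°, 0.1840·sin120.0°, -0.0342) = (-0.0920, 0.1593, -0.0342)
O3 = (0.1607·cos240.0°, 0.1607·sin240.0°, -0.0707) = (-0.0804, -0.1392, -0.0707)
subtract pairs → two planes through P
[-0.3987 0.3186 0.1286]·P = 0.0138;  [-0.3754 -0.2784 0.0555]·P = 0.0096
det = 0.2306;  x = -0.0299+0.2319z,  y = 0.0058+-0.1133z
into |P−O₁|² = l²: 1.0666z² + 0.1320z + -0.0498 = 0;  Δ = 0.2300;  z = -0.2867 or 0.1629 → z<0 root = -0.2867
x = -0.0964, y = 0.0383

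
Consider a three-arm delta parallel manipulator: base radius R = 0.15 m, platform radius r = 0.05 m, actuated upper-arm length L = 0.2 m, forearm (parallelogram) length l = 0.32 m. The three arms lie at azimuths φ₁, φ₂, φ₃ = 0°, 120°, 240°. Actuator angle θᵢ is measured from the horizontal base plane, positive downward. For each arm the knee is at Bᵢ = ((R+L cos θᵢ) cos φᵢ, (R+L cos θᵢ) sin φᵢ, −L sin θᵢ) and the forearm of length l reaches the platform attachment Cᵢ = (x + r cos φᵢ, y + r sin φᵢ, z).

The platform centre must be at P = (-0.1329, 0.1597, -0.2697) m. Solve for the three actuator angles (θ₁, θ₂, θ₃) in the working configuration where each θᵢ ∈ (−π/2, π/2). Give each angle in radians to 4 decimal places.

φ1=0.0° → target in arm frame (-0.1329, 0.1597)
  e−x'=0.2329;  (l²−L²−(e−x')²−y'²−z²)/2L = -0.2252
  γ=atan2(-0.2697,0.2329)=-0.8585;  ψ=arccos(-0.6320)=2.2549;  θ1=γ+ψ≈1.3964
φ2=120.0° → target in arm frame (0.2048, 0.0352)
  e−x'=-0.1048;  (l²−L²−(e−x')²−y'²−z²)/2L = -0.0564
  γ=atan2(-0.2697,-0.1048)=-1.9413;  ψ=arccos(-0.1949)=1.7669;  θ2=γ+ψ≈-0.1743
arm 3 (φ=240.0°): x'=-0.0719, y'=-0.1949
  A cos θ + B sin θ = C:  0.1719·cos θ + -0.2697·sin θ = -0.1947
  θ3 = atan2(B,A) + arccos(C/0.3198) = 1.2219

θ₁ = 1.3964, θ₂ = -0.1743, θ₃ = 1.2219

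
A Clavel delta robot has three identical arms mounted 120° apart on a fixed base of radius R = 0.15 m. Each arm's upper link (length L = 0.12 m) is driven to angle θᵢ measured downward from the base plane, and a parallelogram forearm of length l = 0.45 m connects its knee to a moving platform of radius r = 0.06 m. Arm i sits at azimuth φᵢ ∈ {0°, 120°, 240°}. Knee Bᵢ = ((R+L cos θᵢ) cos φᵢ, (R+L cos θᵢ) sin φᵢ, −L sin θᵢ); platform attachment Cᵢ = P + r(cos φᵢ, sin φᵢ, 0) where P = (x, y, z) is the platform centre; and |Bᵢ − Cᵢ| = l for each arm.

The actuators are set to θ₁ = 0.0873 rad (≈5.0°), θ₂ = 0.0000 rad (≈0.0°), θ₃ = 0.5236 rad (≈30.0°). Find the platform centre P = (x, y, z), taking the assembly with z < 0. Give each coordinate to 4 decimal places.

(0.0301, 0.0762, -0.4160)

φ1=0.0°: virtual centre (0.2095, 0.0000, -0.0105), radius l
O2 = (0.2100·cos120.0°, 0.2100·sin120.0°, 0.0000) = (-0.1050, 0.1819, 0.0000)
O3 = (0.1939·cos240.0°, 0.1939·sin240.0°, -0.0600) = (-0.0970, -0.1679, -0.0600)
subtract pairs → two planes through P
plane₁₂: -0.6291x+0.3637y+0.0209z = 0.0001
Cramer: x(z) = 0.0023-0.0668z;  y(z) = 0.0042-0.1731z
into |P−O₁|² = l²: 1.0344z² + 0.0472z + -0.1594 = 0;  Δ = 0.6618;  z = -0.4160 or 0.3704 → z<0 root = -0.4160
x = 0.0301, y = 0.0762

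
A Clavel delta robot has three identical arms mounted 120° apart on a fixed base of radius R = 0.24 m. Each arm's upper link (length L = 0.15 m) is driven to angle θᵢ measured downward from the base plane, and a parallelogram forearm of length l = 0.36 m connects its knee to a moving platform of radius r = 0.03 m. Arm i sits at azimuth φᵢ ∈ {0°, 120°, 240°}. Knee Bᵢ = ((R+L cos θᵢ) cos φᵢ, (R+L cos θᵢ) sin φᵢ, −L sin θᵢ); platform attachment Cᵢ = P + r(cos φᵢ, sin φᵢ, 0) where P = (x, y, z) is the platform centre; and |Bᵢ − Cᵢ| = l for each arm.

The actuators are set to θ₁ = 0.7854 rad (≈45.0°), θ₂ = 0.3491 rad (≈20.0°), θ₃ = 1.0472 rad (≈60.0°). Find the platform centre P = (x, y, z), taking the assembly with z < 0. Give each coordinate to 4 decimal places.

(-0.0055, 0.0613, -0.2559)

φ1=0.0°: virtual centre (0.3161, 0.0000, -0.1061), radius l
φ2=120.0°: virtual centre (-0.1755, 0.3039, -0.0513), radius l
centre 3 = (0.2850·cos240.0°, 0.2850·sin240.0°, -0.1299) = (-0.1425, -0.2468, -0.1299)
|centre ₂|²−|centre ₁|² = 0.0147;  |centre ₃|²−|centre ₁|² = -0.0130
[-0.9831 0.6079 0.1095]·P = 0.0147;  [-0.9171 -0.4936 -0.0477]·P = -0.0130
Cramer: x(z) = 0.0007+0.0241z;  y(z) = 0.0252-0.1413z
quadratic in z: (1.0205)z²+(0.1898)z+(-0.0182)=0, √Δ=0.3324 → z ∈ {-0.2559, 0.0699}; z = -0.2559 (taking z<0)
x = -0.0055, y = 0.0613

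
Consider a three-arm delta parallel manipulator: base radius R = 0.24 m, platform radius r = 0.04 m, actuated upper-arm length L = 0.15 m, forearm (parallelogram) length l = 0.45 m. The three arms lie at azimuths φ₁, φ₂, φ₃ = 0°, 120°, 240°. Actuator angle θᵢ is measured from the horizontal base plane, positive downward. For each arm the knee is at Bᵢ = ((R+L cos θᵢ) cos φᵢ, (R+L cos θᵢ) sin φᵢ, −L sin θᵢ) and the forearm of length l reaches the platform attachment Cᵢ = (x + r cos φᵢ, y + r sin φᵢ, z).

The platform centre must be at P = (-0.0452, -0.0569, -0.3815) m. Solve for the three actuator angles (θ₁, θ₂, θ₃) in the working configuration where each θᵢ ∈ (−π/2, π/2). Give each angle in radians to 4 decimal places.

θ₁ = 0.7853, θ₂ = 0.6983, θ₃ = 0.1750

φ1=0.0° → target in arm frame (-0.0452, -0.0569)
  e−x'=0.2452;  (l²−L²−(e−x')²−y'²−z²)/2L = -0.0963
  γ=atan2(-0.3815,0.2452)=-0.9996;  ψ=arccos(-0.2124)=1.7849;  θ1=γ+ψ≈0.7853
arm 2 (φ=120.0°): x'=-0.0267, y'=0.0676
  A=0.2267, B=-0.3815, C=(l²−L²−A²−y'²−z²)/(2L)=-0.0716
  γ=atan2(-0.3815,0.2267)=-1.0347;  ψ=arccos(-0.1615)=1.7330;  θ2=γ+ψ≈0.6983
φ3=240.0° → target in arm frame (0.0719, -0.0107)
  A=0.1281, B=-0.3815, C=(l²−L²−A²−y'²−z²)/(2L)=0.0598
  √(A²+B²)=0.4024;  θ3 = -1.2468+1.4218 ≈ 0.1750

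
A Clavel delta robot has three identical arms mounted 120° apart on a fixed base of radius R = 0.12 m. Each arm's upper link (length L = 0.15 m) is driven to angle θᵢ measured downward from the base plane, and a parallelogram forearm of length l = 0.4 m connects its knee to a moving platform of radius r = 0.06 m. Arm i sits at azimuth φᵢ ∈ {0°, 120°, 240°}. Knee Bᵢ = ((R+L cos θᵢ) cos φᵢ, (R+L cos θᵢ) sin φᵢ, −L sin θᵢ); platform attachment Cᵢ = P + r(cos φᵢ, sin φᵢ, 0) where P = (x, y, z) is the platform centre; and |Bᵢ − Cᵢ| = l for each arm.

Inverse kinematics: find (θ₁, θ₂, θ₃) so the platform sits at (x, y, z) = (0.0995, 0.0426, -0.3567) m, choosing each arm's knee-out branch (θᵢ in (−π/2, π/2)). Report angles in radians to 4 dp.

rotate P by −φ1: (0.0995, 0.0426, -0.3567)
  e−x'=-0.0395;  (l²−L²−(e−x')²−y'²−z²)/2L = 0.0230
  γ=atan2(-0.3567,-0.0395)=-1.6811;  ψ=arccos(0.0640)=1.5068;  θ1=γ+ψ≈-0.1743
φ2=120.0° → target in arm frame (-0.0129, -0.1075)
  A cos θ + B sin θ = C:  0.0729·cos θ + -0.3567·sin θ = -0.0220
  γ=atan2(-0.3567,0.0729)=-1.3693;  ψ=arccos(-0.0604)=1.6312;  θ2=γ+ψ≈0.2619
φ3=240.0° → target in arm frame (-0.0866, 0.0649)
  e−x'=0.1466;  (l²−L²−(e−x')²−y'²−z²)/2L = -0.0515
  γ=atan2(-0.3567,0.1466)=-1.1807;  ψ=arccos(-0.1335)=1.7047;  θ3=γ+ψ≈0.5240

θ₁ = -0.1743, θ₂ = 0.2619, θ₃ = 0.5240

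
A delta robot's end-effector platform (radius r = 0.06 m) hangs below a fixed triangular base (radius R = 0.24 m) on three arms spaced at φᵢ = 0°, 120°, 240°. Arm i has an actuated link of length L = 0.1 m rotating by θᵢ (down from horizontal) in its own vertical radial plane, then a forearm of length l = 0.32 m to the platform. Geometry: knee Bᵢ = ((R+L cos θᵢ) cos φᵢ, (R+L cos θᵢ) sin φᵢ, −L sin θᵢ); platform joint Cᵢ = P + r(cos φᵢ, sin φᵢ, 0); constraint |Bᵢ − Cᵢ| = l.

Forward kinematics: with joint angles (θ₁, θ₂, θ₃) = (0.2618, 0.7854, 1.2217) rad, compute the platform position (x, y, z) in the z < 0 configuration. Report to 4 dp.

(0.0586, 0.0339, -0.2577)

arm 1 at φ=0.0°: e+L cos θ1 = 0.2766;  S1 = (0.2766, 0.0000, -0.0259)
S2 = (0.2507·cos120.0°, 0.2507·sin120.0°, -0.0707) = (-0.1254, 0.2171, -0.0707)
φ3=240.0°: virtual centre (-0.1071, -0.1855, -0.0940), radius l
eliminate P² terms by subtracting sphere 1 from 2 and 3
linear system: -0.8039x+0.4342y = -0.0093−-0.0897z; -0.7674x+-0.3710y = -0.0225−-0.1362z
det = 0.6315;  x = 0.0209+-0.1463z,  y = 0.0173+-0.0644z
quadratic in z: (1.0256)z²+(0.1244)z+(-0.0361)=0, √Δ=0.4042 → z ∈ {-0.2577, 0.1364}; z = -0.2577 (taking z<0)
x = 0.0586, y = 0.0339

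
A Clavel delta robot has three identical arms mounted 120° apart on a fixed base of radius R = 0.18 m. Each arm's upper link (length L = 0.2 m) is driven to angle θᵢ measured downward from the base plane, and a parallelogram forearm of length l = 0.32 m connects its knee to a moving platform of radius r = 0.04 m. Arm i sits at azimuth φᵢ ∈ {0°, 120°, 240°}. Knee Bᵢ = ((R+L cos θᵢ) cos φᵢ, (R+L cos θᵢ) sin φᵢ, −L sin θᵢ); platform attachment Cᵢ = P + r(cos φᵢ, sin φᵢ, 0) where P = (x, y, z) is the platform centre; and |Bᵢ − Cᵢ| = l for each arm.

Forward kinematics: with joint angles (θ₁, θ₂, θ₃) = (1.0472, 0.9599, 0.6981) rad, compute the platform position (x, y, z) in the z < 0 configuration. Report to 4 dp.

(-0.0350, -0.0347, -0.3332)

φ1=0.0°: virtual centre (0.2400, 0.0000, -0.1732), radius l
φ2=120.0°: virtual centre (-0.1274, 0.2206, -0.1638), radius l
φ3=240.0°: virtual centre (-0.1466, -0.2539, -0.1286), radius l
eliminate P² terms by subtracting sphere 1 from 2 and 3
plane₁₂: -0.7347x+0.4412y+0.0188z = 0.0041
det = 0.7143;  x = -0.0121+0.0685z,  y = -0.0109+0.0716z
quadratic in z: (1.0098)z²+(0.3103)z+(-0.0087)=0, √Δ=0.3626 → z ∈ {-0.3332, 0.0259}; z = -0.3332 (taking z<0)
x = -0.0350, y = -0.0347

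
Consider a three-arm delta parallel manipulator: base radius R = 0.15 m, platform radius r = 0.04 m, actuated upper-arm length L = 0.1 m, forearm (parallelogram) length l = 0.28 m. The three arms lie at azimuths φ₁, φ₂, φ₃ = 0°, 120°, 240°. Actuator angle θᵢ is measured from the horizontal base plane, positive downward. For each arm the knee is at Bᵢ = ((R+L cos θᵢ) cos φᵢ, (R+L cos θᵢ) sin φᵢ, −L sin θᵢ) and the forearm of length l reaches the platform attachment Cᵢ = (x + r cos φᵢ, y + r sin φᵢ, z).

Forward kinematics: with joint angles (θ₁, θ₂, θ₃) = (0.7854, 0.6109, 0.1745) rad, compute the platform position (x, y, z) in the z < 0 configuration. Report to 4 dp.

arm 1 at φ=0.0°: e+L cos θ1 = 0.1807;  S1 = (0.1807, 0.0000, -0.0707)
arm 2 at φ=120.0°: e+L cos θ2 = 0.1919;  S2 = (-0.0960, 0.1662, -0.0574)
φ3=240.0°: virtual centre (-0.1042, -0.1806, -0.0174), radius l
subtract pairs → two planes through P
linear system: -0.5533x+0.3324y = 0.0025−0.0267z; -0.5699x+-0.3611y = 0.0061−0.1067z
det = 0.3892;  x = -0.0075+0.1159z,  y = -0.0051+0.1126z
sphere 1 gives Az²+Bz+C=0 with A=1.0261, B=0.0967, C=-0.0379;  B²−4AC=0.1651;  roots -0.2451, 0.1509;  negative root z = -0.2451
x = -0.0359, y = -0.0327

(-0.0359, -0.0327, -0.2451)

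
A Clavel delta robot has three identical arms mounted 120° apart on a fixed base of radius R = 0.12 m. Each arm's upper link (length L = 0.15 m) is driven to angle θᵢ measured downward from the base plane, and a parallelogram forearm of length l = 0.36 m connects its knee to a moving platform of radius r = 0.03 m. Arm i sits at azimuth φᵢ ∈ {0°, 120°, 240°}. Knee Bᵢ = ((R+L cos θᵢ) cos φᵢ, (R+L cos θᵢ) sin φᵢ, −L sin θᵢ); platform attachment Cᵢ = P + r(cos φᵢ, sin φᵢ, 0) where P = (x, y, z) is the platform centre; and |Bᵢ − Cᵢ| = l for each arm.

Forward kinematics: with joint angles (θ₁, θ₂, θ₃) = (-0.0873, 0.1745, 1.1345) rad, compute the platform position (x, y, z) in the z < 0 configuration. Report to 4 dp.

(0.1083, 0.1317, -0.2953)

φ1=0.0°: virtual centre (0.2394, 0.0000, 0.0131), radius l
arm 2 at φ=120.0°: ρ2 = 0.2377;  O2 = (-0.1189, 0.2059, -0.0260)
φ3=240.0°: virtual centre (-0.0767, -0.1328, -0.1359), radius l
subtract pairs → two planes through P
[-0.7166 0.4117 -0.0782]·P = -0.0003;  [-0.6322 -0.2657 -0.2981]·P = -0.0155
det = 0.4507;  x = 0.0143+-0.3184z,  y = 0.0242+-0.3641z
quadratic in z: (1.2340)z²+(0.0996)z+(-0.0782)=0, √Δ=0.6291 → z ∈ {-0.2953, 0.2146}; z = -0.2953 (taking z<0)
x = 0.1083, y = 0.1317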